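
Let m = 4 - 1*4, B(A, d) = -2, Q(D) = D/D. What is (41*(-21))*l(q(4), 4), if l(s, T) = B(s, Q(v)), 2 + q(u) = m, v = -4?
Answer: 1722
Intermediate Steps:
Q(D) = 1
m = 0 (m = 4 - 4 = 0)
q(u) = -2 (q(u) = -2 + 0 = -2)
l(s, T) = -2
(41*(-21))*l(q(4), 4) = (41*(-21))*(-2) = -861*(-2) = 1722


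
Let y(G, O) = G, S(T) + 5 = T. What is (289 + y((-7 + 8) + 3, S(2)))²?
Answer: 85849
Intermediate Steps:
S(T) = -5 + T
(289 + y((-7 + 8) + 3, S(2)))² = (289 + ((-7 + 8) + 3))² = (289 + (1 + 3))² = (289 + 4)² = 293² = 85849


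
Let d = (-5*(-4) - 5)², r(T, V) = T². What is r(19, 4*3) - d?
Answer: 136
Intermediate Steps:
d = 225 (d = (20 - 5)² = 15² = 225)
r(19, 4*3) - d = 19² - 1*225 = 361 - 225 = 136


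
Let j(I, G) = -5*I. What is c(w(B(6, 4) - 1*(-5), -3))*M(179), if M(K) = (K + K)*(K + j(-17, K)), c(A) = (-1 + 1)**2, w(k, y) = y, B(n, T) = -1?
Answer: 0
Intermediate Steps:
c(A) = 0 (c(A) = 0**2 = 0)
M(K) = 2*K*(85 + K) (M(K) = (K + K)*(K - 5*(-17)) = (2*K)*(K + 85) = (2*K)*(85 + K) = 2*K*(85 + K))
c(w(B(6, 4) - 1*(-5), -3))*M(179) = 0*(2*179*(85 + 179)) = 0*(2*179*264) = 0*94512 = 0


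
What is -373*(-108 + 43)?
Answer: 24245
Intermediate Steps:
-373*(-108 + 43) = -373*(-65) = 24245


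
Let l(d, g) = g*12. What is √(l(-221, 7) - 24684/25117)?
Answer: 2*√13093140462/25117 ≈ 9.1114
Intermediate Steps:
l(d, g) = 12*g
√(l(-221, 7) - 24684/25117) = √(12*7 - 24684/25117) = √(84 - 24684*1/25117) = √(84 - 24684/25117) = √(2085144/25117) = 2*√13093140462/25117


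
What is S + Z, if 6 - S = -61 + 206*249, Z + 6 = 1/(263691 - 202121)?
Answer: -3154415809/61570 ≈ -51233.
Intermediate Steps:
Z = -369419/61570 (Z = -6 + 1/(263691 - 202121) = -6 + 1/61570 = -369419/61570 ≈ -6.0000)
S = -51227 (S = 6 - (-61 + 206*249) = 6 - (-61 + 51294) = 6 - 1*51233 = 6 - 51233 = -51227)
S + Z = -51227 - 369419/61570 = -3154415809/61570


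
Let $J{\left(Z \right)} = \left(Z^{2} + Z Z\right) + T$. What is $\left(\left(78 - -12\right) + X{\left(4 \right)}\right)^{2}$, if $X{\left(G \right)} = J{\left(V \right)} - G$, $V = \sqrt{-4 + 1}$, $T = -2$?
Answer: $6084$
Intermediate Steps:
$V = i \sqrt{3}$ ($V = \sqrt{-3} = i \sqrt{3} \approx 1.732 i$)
$J{\left(Z \right)} = -2 + 2 Z^{2}$ ($J{\left(Z \right)} = \left(Z^{2} + Z Z\right) - 2 = \left(Z^{2} + Z^{2}\right) - 2 = 2 Z^{2} - 2 = -2 + 2 Z^{2}$)
$X{\left(G \right)} = -8 - G$ ($X{\left(G \right)} = \left(-2 + 2 \left(i \sqrt{3}\right)^{2}\right) - G = \left(-2 + 2 \left(-3\right)\right) - G = \left(-2 - 6\right) - G = -8 - G$)
$\left(\left(78 - -12\right) + X{\left(4 \right)}\right)^{2} = \left(\left(78 - -12\right) - 12\right)^{2} = \left(\left(78 + 12\right) - 12\right)^{2} = \left(90 - 12\right)^{2} = 78^{2} = 6084$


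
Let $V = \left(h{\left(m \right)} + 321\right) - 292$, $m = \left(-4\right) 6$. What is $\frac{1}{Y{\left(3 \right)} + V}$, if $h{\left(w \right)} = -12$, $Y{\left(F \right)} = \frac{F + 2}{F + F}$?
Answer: $\frac{6}{107} \approx 0.056075$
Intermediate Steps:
$m = -24$
$Y{\left(F \right)} = \frac{2 + F}{2 F}$
$V = 17$ ($V = \left(-12 + 321\right) - 292 = 309 - 292 = 17$)
$\frac{1}{Y{\left(3 \right)} + V} = \frac{1}{\frac{2 + 3}{2 \cdot 3} + 17} = \frac{1}{\frac{1}{2} \cdot \frac{1}{3} \cdot 5 + 17} = \frac{1}{\frac{5}{6} + 17} = \frac{1}{\frac{107}{6}} = \frac{6}{107}$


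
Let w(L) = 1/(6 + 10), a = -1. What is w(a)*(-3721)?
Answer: -3721/16 ≈ -232.56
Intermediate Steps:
w(L) = 1/16
w(a)*(-3721) = (1/16)*(-3721) = -3721/16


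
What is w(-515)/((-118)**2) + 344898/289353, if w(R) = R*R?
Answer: 27182003059/1342983724 ≈ 20.240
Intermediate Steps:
w(R) = R**2
w(-515)/((-118)**2) + 344898/289353 = (-515)**2/((-118)**2) + 344898/289353 = 265225/13924 + 344898*(1/289353) = 265225*(1/13924) + 114966/96451 = 265225/13924 + 114966/96451 = 27182003059/1342983724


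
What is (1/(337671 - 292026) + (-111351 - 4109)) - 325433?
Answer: -20124560984/45645 ≈ -4.4089e+5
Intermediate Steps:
(1/(337671 - 292026) + (-111351 - 4109)) - 325433 = (1/45645 - 115460) - 325433 = -5270171699/45645 - 325433 = -20124560984/45645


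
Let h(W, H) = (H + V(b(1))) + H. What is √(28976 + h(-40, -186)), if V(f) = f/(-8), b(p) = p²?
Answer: √457662/4 ≈ 169.13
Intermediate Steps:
V(f) = -f/8 (V(f) = f*(-⅛) = -f/8)
h(W, H) = -⅛ + 2*H (h(W, H) = (H - ⅛*1²) + H = (H - ⅛*1) + H = (H - ⅛) + H = (-⅛ + H) + H = -⅛ + 2*H)
√(28976 + h(-40, -186)) = √(28976 + (-⅛ + 2*(-186))) = √(28976 + (-⅛ - 372)) = √(28976 - 2977/8) = √(228831/8) = √457662/4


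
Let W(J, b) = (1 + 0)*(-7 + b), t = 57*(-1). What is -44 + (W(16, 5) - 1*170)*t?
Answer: 9760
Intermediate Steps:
t = -57
W(J, b) = -7 + b (W(J, b) = 1*(-7 + b) = -7 + b)
-44 + (W(16, 5) - 1*170)*t = -44 + ((-7 + 5) - 1*170)*(-57) = -44 + (-2 - 170)*(-57) = -44 - 172*(-57) = -44 + 9804 = 9760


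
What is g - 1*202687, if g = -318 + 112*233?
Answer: -176909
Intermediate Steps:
g = 25778 (g = -318 + 26096 = 25778)
g - 1*202687 = 25778 - 1*202687 = 25778 - 202687 = -176909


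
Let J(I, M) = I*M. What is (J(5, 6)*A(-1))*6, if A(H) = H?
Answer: -180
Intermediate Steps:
(J(5, 6)*A(-1))*6 = ((5*6)*(-1))*6 = (30*(-1))*6 = -30*6 = -180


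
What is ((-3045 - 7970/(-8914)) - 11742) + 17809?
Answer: 13473039/4457 ≈ 3022.9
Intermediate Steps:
((-3045 - 7970/(-8914)) - 11742) + 17809 = ((-3045 - 7970*(-1)/8914) - 11742) + 17809 = ((-3045 - 1*(-3985/4457)) - 11742) + 17809 = ((-3045 + 3985/4457) - 11742) + 17809 = (-13567580/4457 - 11742) + 17809 = -65901674/4457 + 17809 = 13473039/4457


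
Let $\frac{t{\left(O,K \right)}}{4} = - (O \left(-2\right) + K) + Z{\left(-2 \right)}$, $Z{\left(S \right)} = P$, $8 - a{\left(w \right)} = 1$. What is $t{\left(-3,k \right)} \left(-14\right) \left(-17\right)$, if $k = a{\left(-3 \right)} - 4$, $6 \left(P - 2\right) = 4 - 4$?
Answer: $-6664$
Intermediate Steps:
$P = 2$ ($P = 2 + \frac{4 - 4}{6} = 2 + \frac{1}{6} \cdot 0 = 2 + 0 = 2$)
$a{\left(w \right)} = 7$ ($a{\left(w \right)} = 8 - 1 = 7$)
$Z{\left(S \right)} = 2$
$k = 3$ ($k = 7 - 4 = 3$)
$t{\left(O,K \right)} = 8 - 4 K + 8 O$ ($t{\left(O,K \right)} = 4 \left(- (O \left(-2\right) + K) + 2\right) = 4 \left(- (- 2 O + K) + 2\right) = 4 \left(- (K - 2 O) + 2\right) = 4 \left(\left(- K + 2 O\right) + 2\right) = 4 \left(2 - K + 2 O\right) = 8 - 4 K + 8 O$)
$t{\left(-3,k \right)} \left(-14\right) \left(-17\right) = \left(8 - 12 + 8 \left(-3\right)\right) \left(-14\right) \left(-17\right) = \left(8 - 12 - 24\right) \left(-14\right) \left(-17\right) = \left(-28\right) \left(-14\right) \left(-17\right) = 392 \left(-17\right) = -6664$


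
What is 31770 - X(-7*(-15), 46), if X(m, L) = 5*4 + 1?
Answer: 31749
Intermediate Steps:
X(m, L) = 21 (X(m, L) = 20 + 1 = 21)
31770 - X(-7*(-15), 46) = 31770 - 1*21 = 31770 - 21 = 31749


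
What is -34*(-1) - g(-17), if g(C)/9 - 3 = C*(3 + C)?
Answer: -2135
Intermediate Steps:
g(C) = 27 + 9*C*(3 + C) (g(C) = 27 + 9*(C*(3 + C)) = 27 + 9*C*(3 + C))
-34*(-1) - g(-17) = -34*(-1) - (27 + 9*(-17)² + 27*(-17)) = 34 - (27 + 9*289 - 459) = 34 - (27 + 2601 - 459) = 34 - 1*2169 = 34 - 2169 = -2135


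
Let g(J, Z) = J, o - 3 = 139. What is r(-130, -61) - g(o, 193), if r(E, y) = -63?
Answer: -205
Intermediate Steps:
o = 142 (o = 3 + 139 = 142)
r(-130, -61) - g(o, 193) = -63 - 1*142 = -63 - 142 = -205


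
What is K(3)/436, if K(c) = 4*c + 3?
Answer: 15/436 ≈ 0.034404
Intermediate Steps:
K(c) = 3 + 4*c
K(3)/436 = (3 + 4*3)/436 = (3 + 12)*(1/436) = 15*(1/436) = 15/436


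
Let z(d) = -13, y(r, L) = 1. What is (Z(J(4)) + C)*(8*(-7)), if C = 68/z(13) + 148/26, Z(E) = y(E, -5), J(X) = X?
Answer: -1064/13 ≈ -81.846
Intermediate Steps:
Z(E) = 1
C = 6/13 (C = 68/(-13) + 148/26 = 68*(-1/13) + 148*(1/26) = -68/13 + 74/13 = 6/13 ≈ 0.46154)
(Z(J(4)) + C)*(8*(-7)) = (1 + 6/13)*(8*(-7)) = (19/13)*(-56) = -1064/13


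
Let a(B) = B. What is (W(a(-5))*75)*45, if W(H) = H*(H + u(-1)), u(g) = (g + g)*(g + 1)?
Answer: 84375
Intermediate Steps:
u(g) = 2*g*(1 + g) (u(g) = (2*g)*(1 + g) = 2*g*(1 + g))
W(H) = H² (W(H) = H*(H + 2*(-1)*(1 - 1)) = H*(H + 2*(-1)*0) = H*(H + 0) = H*H = H²)
(W(a(-5))*75)*45 = ((-5)²*75)*45 = (25*75)*45 = 1875*45 = 84375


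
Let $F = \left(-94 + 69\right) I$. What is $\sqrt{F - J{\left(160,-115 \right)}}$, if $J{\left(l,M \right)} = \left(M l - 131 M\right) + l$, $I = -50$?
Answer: $5 \sqrt{177} \approx 66.521$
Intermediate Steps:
$J{\left(l,M \right)} = l - 131 M + M l$ ($J{\left(l,M \right)} = \left(- 131 M + M l\right) + l = l - 131 M + M l$)
$F = 1250$ ($F = \left(-94 + 69\right) \left(-50\right) = \left(-25\right) \left(-50\right) = 1250$)
$\sqrt{F - J{\left(160,-115 \right)}} = \sqrt{1250 - \left(160 - -15065 - 18400\right)} = \sqrt{1250 - \left(160 + 15065 - 18400\right)} = \sqrt{1250 - -3175} = \sqrt{1250 + 3175} = \sqrt{4425} = 5 \sqrt{177}$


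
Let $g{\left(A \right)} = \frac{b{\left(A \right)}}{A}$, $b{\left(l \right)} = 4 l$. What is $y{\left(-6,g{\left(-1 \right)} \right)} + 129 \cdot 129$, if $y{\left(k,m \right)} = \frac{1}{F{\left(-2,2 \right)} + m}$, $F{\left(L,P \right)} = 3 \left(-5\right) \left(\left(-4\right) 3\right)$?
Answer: $\frac{3061945}{184} \approx 16641.0$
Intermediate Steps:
$F{\left(L,P \right)} = 180$ ($F{\left(L,P \right)} = \left(-15\right) \left(-12\right) = 180$)
$g{\left(A \right)} = 4$ ($g{\left(A \right)} = \frac{4 A}{A} = 4$)
$y{\left(k,m \right)} = \frac{1}{180 + m}$
$y{\left(-6,g{\left(-1 \right)} \right)} + 129 \cdot 129 = \frac{1}{180 + 4} + 129 \cdot 129 = \frac{1}{184} + 16641 = \frac{3061945}{184}$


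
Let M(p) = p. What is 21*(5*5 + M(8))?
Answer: 693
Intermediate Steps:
21*(5*5 + M(8)) = 21*(5*5 + 8) = 21*(25 + 8) = 21*33 = 693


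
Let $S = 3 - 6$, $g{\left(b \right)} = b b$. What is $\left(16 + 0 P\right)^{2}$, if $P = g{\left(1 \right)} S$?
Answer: $256$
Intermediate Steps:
$g{\left(b \right)} = b^{2}$
$S = -3$ ($S = 3 - 6 = -3$)
$P = -3$ ($P = 1^{2} \left(-3\right) = 1 \left(-3\right) = -3$)
$\left(16 + 0 P\right)^{2} = \left(16 + 0 \left(-3\right)\right)^{2} = \left(16 + 0\right)^{2} = 16^{2} = 256$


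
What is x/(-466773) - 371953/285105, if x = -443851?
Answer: -15691159438/44359772055 ≈ -0.35372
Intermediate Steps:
x/(-466773) - 371953/285105 = -443851/(-466773) - 371953/285105 = -443851*(-1/466773) - 371953*1/285105 = 443851/466773 - 371953/285105 = -15691159438/44359772055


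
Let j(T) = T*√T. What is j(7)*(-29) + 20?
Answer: 20 - 203*√7 ≈ -517.09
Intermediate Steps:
j(T) = T^(3/2)
j(7)*(-29) + 20 = 7^(3/2)*(-29) + 20 = (7*√7)*(-29) + 20 = -203*√7 + 20 = 20 - 203*√7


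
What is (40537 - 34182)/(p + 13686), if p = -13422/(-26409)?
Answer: 55943065/120482332 ≈ 0.46433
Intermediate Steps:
p = 4474/8803 (p = -13422*(-1/26409) = 4474/8803 ≈ 0.50824)
(40537 - 34182)/(p + 13686) = (40537 - 34182)/(4474/8803 + 13686) = 6355/(120482332/8803) = 6355*(8803/120482332) = 55943065/120482332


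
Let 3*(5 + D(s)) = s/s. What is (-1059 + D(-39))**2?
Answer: 10182481/9 ≈ 1.1314e+6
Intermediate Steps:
D(s) = -14/3 (D(s) = -5 + (s/s)/3 = -5 + (1/3)*1 = -5 + 1/3 = -14/3)
(-1059 + D(-39))**2 = (-1059 - 14/3)**2 = (-3191/3)**2 = 10182481/9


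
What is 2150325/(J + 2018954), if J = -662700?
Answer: 2150325/1356254 ≈ 1.5855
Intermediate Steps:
2150325/(J + 2018954) = 2150325/(-662700 + 2018954) = 2150325/1356254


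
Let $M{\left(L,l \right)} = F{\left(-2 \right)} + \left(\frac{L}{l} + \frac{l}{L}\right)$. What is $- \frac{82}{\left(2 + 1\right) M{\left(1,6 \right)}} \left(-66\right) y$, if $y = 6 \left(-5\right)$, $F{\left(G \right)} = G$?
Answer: $- \frac{64944}{5} \approx -12989.0$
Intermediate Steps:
$y = -30$
$M{\left(L,l \right)} = -2 + \frac{L}{l} + \frac{l}{L}$ ($M{\left(L,l \right)} = -2 + \left(\frac{L}{l} + \frac{l}{L}\right) = -2 + \frac{L}{l} + \frac{l}{L}$)
$- \frac{82}{\left(2 + 1\right) M{\left(1,6 \right)}} \left(-66\right) y = - \frac{82}{\left(2 + 1\right) \left(-2 + 1 \cdot \frac{1}{6} + \frac{6}{1}\right)} \left(-66\right) \left(-30\right) = - \frac{82}{3 \left(-2 + 1 \cdot \frac{1}{6} + 6 \cdot 1\right)} \left(-66\right) \left(-30\right) = - \frac{82}{3 \left(-2 + \frac{1}{6} + 6\right)} \left(-66\right) \left(-30\right) = - \frac{82}{3 \cdot \frac{25}{6}} \left(-66\right) \left(-30\right) = - \frac{82}{\frac{25}{2}} \left(-66\right) \left(-30\right) = \left(-82\right) \frac{2}{25} \left(-66\right) \left(-30\right) = \left(- \frac{164}{25}\right) \left(-66\right) \left(-30\right) = \frac{10824}{25} \left(-30\right) = - \frac{64944}{5}$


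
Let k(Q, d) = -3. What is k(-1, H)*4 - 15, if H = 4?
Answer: -27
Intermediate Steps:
k(-1, H)*4 - 15 = -3*4 - 15 = -12 - 15 = -27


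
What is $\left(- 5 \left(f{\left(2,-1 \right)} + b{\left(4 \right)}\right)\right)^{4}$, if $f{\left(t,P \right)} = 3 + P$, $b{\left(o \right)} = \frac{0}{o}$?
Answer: $10000$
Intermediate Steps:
$b{\left(o \right)} = 0$
$\left(- 5 \left(f{\left(2,-1 \right)} + b{\left(4 \right)}\right)\right)^{4} = \left(- 5 \left(\left(3 - 1\right) + 0\right)\right)^{4} = \left(- 5 \left(2 + 0\right)\right)^{4} = \left(\left(-5\right) 2\right)^{4} = \left(-10\right)^{4} = 10000$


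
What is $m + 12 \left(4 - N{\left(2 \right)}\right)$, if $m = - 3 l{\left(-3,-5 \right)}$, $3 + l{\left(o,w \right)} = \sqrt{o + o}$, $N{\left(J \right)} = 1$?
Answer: $45 - 3 i \sqrt{6} \approx 45.0 - 7.3485 i$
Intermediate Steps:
$l{\left(o,w \right)} = -3 + \sqrt{2} \sqrt{o}$ ($l{\left(o,w \right)} = -3 + \sqrt{o + o} = -3 + \sqrt{2 o} = -3 + \sqrt{2} \sqrt{o}$)
$m = 9 - 3 i \sqrt{6}$ ($m = - 3 \left(-3 + \sqrt{2} \sqrt{-3}\right) = - 3 \left(-3 + \sqrt{2} i \sqrt{3}\right) = - 3 \left(-3 + i \sqrt{6}\right) = 9 - 3 i \sqrt{6} \approx 9.0 - 7.3485 i$)
$m + 12 \left(4 - N{\left(2 \right)}\right) = \left(9 - 3 i \sqrt{6}\right) + 12 \left(4 - 1\right) = \left(9 - 3 i \sqrt{6}\right) + 12 \cdot 3 = \left(9 - 3 i \sqrt{6}\right) + 36 = 45 - 3 i \sqrt{6}$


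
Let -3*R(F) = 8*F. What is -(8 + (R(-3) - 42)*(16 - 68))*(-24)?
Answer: 42624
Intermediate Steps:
R(F) = -8*F/3
-(8 + (R(-3) - 42)*(16 - 68))*(-24) = -(8 + (-8/3*(-3) - 42)*(16 - 68))*(-24) = -(8 + (8 - 42)*(-52))*(-24) = -(8 - 34*(-52))*(-24) = -(8 + 1768)*(-24) = -1776*(-24) = -1*(-42624) = 42624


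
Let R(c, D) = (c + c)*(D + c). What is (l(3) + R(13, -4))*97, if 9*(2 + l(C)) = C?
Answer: 67609/3 ≈ 22536.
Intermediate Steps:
R(c, D) = 2*c*(D + c) (R(c, D) = (2*c)*(D + c) = 2*c*(D + c))
l(C) = -2 + C/9
(l(3) + R(13, -4))*97 = ((-2 + (⅑)*3) + 2*13*(-4 + 13))*97 = ((-2 + ⅓) + 2*13*9)*97 = (-5/3 + 234)*97 = (697/3)*97 = 67609/3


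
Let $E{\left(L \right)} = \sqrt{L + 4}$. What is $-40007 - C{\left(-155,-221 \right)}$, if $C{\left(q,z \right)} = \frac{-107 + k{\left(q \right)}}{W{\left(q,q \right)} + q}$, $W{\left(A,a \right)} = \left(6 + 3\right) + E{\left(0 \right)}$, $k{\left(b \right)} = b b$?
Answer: $- \frac{2868545}{72} \approx -39841.0$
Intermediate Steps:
$k{\left(b \right)} = b^{2}$
$E{\left(L \right)} = \sqrt{4 + L}$
$W{\left(A,a \right)} = 11$ ($W{\left(A,a \right)} = \left(6 + 3\right) + \sqrt{4 + 0} = 9 + \sqrt{4} = 9 + 2 = 11$)
$C{\left(q,z \right)} = \frac{-107 + q^{2}}{11 + q}$
$-40007 - C{\left(-155,-221 \right)} = -40007 - \frac{-107 + \left(-155\right)^{2}}{11 - 155} = -40007 - \frac{-107 + 24025}{-144} = -40007 - \left(- \frac{1}{144}\right) 23918 = -40007 - - \frac{11959}{72} = -40007 + \frac{11959}{72} = - \frac{2868545}{72}$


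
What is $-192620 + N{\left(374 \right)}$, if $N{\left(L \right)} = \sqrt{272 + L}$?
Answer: $-192620 + \sqrt{646} \approx -1.9259 \cdot 10^{5}$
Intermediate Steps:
$-192620 + N{\left(374 \right)} = -192620 + \sqrt{272 + 374} = -192620 + \sqrt{646}$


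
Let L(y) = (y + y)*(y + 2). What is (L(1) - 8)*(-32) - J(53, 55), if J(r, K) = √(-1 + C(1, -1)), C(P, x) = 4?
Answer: 64 - √3 ≈ 62.268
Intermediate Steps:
L(y) = 2*y*(2 + y) (L(y) = (2*y)*(2 + y) = 2*y*(2 + y))
J(r, K) = √3 (J(r, K) = √(-1 + 4) = √3)
(L(1) - 8)*(-32) - J(53, 55) = (2*1*(2 + 1) - 8)*(-32) - √3 = (2*1*3 - 8)*(-32) - √3 = (6 - 8)*(-32) - √3 = -2*(-32) - √3 = 64 - √3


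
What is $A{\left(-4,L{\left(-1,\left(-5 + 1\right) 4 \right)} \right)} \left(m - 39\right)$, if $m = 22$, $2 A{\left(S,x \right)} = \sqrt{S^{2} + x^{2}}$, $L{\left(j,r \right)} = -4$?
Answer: $- 34 \sqrt{2} \approx -48.083$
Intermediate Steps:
$A{\left(S,x \right)} = \frac{\sqrt{S^{2} + x^{2}}}{2}$
$A{\left(-4,L{\left(-1,\left(-5 + 1\right) 4 \right)} \right)} \left(m - 39\right) = \frac{\sqrt{\left(-4\right)^{2} + \left(-4\right)^{2}}}{2} \left(22 - 39\right) = \frac{\sqrt{16 + 16}}{2} \left(-17\right) = \frac{\sqrt{32}}{2} \left(-17\right) = \frac{4 \sqrt{2}}{2} \left(-17\right) = 2 \sqrt{2} \left(-17\right) = - 34 \sqrt{2}$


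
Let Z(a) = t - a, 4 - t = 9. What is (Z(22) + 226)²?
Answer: 39601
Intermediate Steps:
t = -5 (t = 4 - 1*9 = 4 - 9 = -5)
Z(a) = -5 - a
(Z(22) + 226)² = ((-5 - 1*22) + 226)² = ((-5 - 22) + 226)² = (-27 + 226)² = 199² = 39601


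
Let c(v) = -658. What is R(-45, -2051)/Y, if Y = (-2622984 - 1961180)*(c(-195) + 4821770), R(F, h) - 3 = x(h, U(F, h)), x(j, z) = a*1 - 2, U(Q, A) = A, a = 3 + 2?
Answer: -3/11050384035184 ≈ -2.7148e-13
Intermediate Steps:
a = 5
x(j, z) = 3 (x(j, z) = 5*1 - 2 = 5 - 2 = 3)
R(F, h) = 6 (R(F, h) = 3 + 3 = 6)
Y = -22100768070368 (Y = (-2622984 - 1961180)*(-658 + 4821770) = -4584164*4821112 = -22100768070368)
R(-45, -2051)/Y = 6/(-22100768070368) = 6*(-1/22100768070368) = -3/11050384035184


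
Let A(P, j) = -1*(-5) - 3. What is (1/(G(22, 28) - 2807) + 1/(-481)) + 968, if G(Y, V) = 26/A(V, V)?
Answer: 1300905477/1343914 ≈ 968.00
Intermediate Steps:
A(P, j) = 2 (A(P, j) = 5 - 3 = 2)
G(Y, V) = 13 (G(Y, V) = 26/2 = 26*(½) = 13)
(1/(G(22, 28) - 2807) + 1/(-481)) + 968 = (1/(13 - 2807) + 1/(-481)) + 968 = (1/(-2794) - 1/481) + 968 = (-1/2794 - 1/481) + 968 = -3275/1343914 + 968 = 1300905477/1343914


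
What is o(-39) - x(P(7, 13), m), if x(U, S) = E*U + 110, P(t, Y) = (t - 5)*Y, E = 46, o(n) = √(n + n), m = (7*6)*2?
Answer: -1306 + I*√78 ≈ -1306.0 + 8.8318*I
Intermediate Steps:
m = 84 (m = 42*2 = 84)
o(n) = √2*√n (o(n) = √(2*n) = √2*√n)
P(t, Y) = Y*(-5 + t) (P(t, Y) = (-5 + t)*Y = Y*(-5 + t))
x(U, S) = 110 + 46*U (x(U, S) = 46*U + 110 = 110 + 46*U)
o(-39) - x(P(7, 13), m) = √2*√(-39) - (110 + 46*(13*(-5 + 7))) = √2*(I*√39) - (110 + 46*(13*2)) = I*√78 - (110 + 46*26) = I*√78 - (110 + 1196) = I*√78 - 1*1306 = I*√78 - 1306 = -1306 + I*√78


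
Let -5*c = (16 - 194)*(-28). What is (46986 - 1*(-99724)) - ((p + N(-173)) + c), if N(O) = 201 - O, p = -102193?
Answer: 1247629/5 ≈ 2.4953e+5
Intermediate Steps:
c = -4984/5 (c = -(16 - 194)*(-28)/5 = -(-178)*(-28)/5 = -⅕*4984 = -4984/5 ≈ -996.80)
(46986 - 1*(-99724)) - ((p + N(-173)) + c) = (46986 - 1*(-99724)) - ((-102193 + (201 - 1*(-173))) - 4984/5) = (46986 + 99724) - ((-102193 + (201 + 173)) - 4984/5) = 146710 - ((-102193 + 374) - 4984/5) = 146710 - (-101819 - 4984/5) = 146710 - 1*(-514079/5) = 146710 + 514079/5 = 1247629/5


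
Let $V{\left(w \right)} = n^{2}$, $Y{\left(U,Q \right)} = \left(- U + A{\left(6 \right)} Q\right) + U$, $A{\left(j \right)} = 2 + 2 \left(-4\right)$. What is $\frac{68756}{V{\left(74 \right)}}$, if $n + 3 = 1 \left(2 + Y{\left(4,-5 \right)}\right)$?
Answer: $\frac{68756}{841} \approx 81.755$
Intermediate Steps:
$A{\left(j \right)} = -6$ ($A{\left(j \right)} = 2 - 8 = -6$)
$Y{\left(U,Q \right)} = - 6 Q$ ($Y{\left(U,Q \right)} = \left(- U - 6 Q\right) + U = - 6 Q$)
$n = 29$ ($n = -3 + 1 \left(2 - -30\right) = -3 + 1 \left(2 + 30\right) = -3 + 1 \cdot 32 = -3 + 32 = 29$)
$V{\left(w \right)} = 841$ ($V{\left(w \right)} = 29^{2} = 841$)
$\frac{68756}{V{\left(74 \right)}} = \frac{68756}{841}$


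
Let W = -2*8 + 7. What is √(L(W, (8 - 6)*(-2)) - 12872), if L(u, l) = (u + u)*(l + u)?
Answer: I*√12638 ≈ 112.42*I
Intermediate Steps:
W = -9 (W = -16 + 7 = -9)
L(u, l) = 2*u*(l + u) (L(u, l) = (2*u)*(l + u) = 2*u*(l + u))
√(L(W, (8 - 6)*(-2)) - 12872) = √(2*(-9)*((8 - 6)*(-2) - 9) - 12872) = √(2*(-9)*(2*(-2) - 9) - 12872) = √(2*(-9)*(-4 - 9) - 12872) = √(2*(-9)*(-13) - 12872) = √(234 - 12872) = √(-12638) = I*√12638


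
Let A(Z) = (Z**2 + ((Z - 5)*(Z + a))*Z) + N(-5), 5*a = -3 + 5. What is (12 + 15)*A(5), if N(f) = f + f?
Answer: 405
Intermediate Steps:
a = 2/5 (a = (-3 + 5)/5 = (1/5)*2 = 2/5 ≈ 0.40000)
N(f) = 2*f
A(Z) = -10 + Z**2 + Z*(-5 + Z)*(2/5 + Z) (A(Z) = (Z**2 + ((Z - 5)*(Z + 2/5))*Z) + 2*(-5) = (Z**2 + ((-5 + Z)*(2/5 + Z))*Z) - 10 = (Z**2 + Z*(-5 + Z)*(2/5 + Z)) - 10 = -10 + Z**2 + Z*(-5 + Z)*(2/5 + Z))
(12 + 15)*A(5) = (12 + 15)*(-10 + 5**3 - 2*5 - 18/5*5**2) = 27*(-10 + 125 - 10 - 18/5*25) = 27*(-10 + 125 - 10 - 90) = 27*15 = 405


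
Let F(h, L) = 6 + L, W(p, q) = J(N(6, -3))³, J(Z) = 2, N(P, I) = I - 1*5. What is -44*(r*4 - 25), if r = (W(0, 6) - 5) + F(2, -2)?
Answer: -132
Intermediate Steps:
N(P, I) = -5 + I (N(P, I) = I - 5 = -5 + I)
W(p, q) = 8 (W(p, q) = 2³ = 8)
r = 7 (r = (8 - 5) + (6 - 2) = 3 + 4 = 7)
-44*(r*4 - 25) = -44*(7*4 - 25) = -44*(28 - 25) = -44*3 = -132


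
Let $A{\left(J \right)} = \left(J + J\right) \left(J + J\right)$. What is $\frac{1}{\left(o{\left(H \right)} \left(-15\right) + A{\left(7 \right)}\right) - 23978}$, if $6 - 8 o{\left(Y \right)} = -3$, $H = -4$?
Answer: $- \frac{8}{190391} \approx -4.2019 \cdot 10^{-5}$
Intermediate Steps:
$o{\left(Y \right)} = \frac{9}{8}$ ($o{\left(Y \right)} = \frac{3}{4} - - \frac{3}{8} = \frac{3}{4} + \frac{3}{8} = \frac{9}{8}$)
$A{\left(J \right)} = 4 J^{2}$ ($A{\left(J \right)} = 2 J 2 J = 4 J^{2}$)
$\frac{1}{\left(o{\left(H \right)} \left(-15\right) + A{\left(7 \right)}\right) - 23978} = \frac{1}{\left(\frac{9}{8} \left(-15\right) + 4 \cdot 7^{2}\right) - 23978} = \frac{1}{\left(- \frac{135}{8} + 4 \cdot 49\right) - 23978} = \frac{1}{\left(- \frac{135}{8} + 196\right) - 23978} = \frac{1}{\frac{1433}{8} - 23978} = \frac{1}{- \frac{190391}{8}} = - \frac{8}{190391}$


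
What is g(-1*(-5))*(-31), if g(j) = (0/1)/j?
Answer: 0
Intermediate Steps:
g(j) = 0 (g(j) = (0*1)/j = 0/j = 0)
g(-1*(-5))*(-31) = 0*(-31) = 0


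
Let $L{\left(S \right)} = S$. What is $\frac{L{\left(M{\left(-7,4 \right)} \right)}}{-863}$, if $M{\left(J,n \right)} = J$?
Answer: $\frac{7}{863} \approx 0.0081112$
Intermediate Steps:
$\frac{L{\left(M{\left(-7,4 \right)} \right)}}{-863} = - \frac{7}{-863} = \left(-7\right) \left(- \frac{1}{863}\right) = \frac{7}{863}$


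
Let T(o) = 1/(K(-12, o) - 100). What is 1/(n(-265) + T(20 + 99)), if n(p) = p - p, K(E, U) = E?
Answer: -112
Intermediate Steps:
n(p) = 0
T(o) = -1/112 (T(o) = 1/(-12 - 100) = 1/(-112) = -1/112)
1/(n(-265) + T(20 + 99)) = 1/(0 - 1/112) = 1/(-1/112) = -112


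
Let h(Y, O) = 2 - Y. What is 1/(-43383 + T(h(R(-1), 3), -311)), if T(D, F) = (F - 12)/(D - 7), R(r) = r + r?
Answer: -3/129826 ≈ -2.3108e-5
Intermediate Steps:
R(r) = 2*r
T(D, F) = (-12 + F)/(-7 + D)
1/(-43383 + T(h(R(-1), 3), -311)) = 1/(-43383 + (-12 - 311)/(-7 + (2 - 2*(-1)))) = 1/(-43383 - 323/(-7 + (2 - 1*(-2)))) = 1/(-43383 - 323/(-7 + (2 + 2))) = 1/(-43383 - 323/(-7 + 4)) = 1/(-43383 - 323/(-3)) = 1/(-43383 - ⅓*(-323)) = 1/(-43383 + 323/3) = 1/(-129826/3) = -3/129826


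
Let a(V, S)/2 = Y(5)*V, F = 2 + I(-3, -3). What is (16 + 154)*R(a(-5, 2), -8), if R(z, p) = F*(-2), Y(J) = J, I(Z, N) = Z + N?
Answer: 1360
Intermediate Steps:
I(Z, N) = N + Z
F = -4 (F = 2 + (-3 - 3) = 2 - 6 = -4)
a(V, S) = 10*V (a(V, S) = 2*(5*V) = 10*V)
R(z, p) = 8 (R(z, p) = -4*(-2) = 8)
(16 + 154)*R(a(-5, 2), -8) = (16 + 154)*8 = 170*8 = 1360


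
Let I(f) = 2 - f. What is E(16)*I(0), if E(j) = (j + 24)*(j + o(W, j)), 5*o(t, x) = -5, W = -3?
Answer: 1200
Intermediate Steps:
o(t, x) = -1 (o(t, x) = (⅕)*(-5) = -1)
E(j) = (-1 + j)*(24 + j) (E(j) = (j + 24)*(j - 1) = (24 + j)*(-1 + j) = (-1 + j)*(24 + j))
E(16)*I(0) = (-24 + 16² + 23*16)*(2 - 1*0) = (-24 + 256 + 368)*(2 + 0) = 600*2 = 1200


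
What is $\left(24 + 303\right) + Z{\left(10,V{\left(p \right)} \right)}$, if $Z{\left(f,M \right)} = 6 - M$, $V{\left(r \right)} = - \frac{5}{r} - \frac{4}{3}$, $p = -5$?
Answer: $\frac{1000}{3} \approx 333.33$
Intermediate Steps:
$V{\left(r \right)} = - \frac{4}{3} - \frac{5}{r}$ ($V{\left(r \right)} = - \frac{5}{r} - \frac{4}{3} = - \frac{4}{3} - \frac{5}{r}$)
$\left(24 + 303\right) + Z{\left(10,V{\left(p \right)} \right)} = \left(24 + 303\right) + \left(6 - \left(- \frac{4}{3} - \frac{5}{-5}\right)\right) = 327 + \left(6 - \left(- \frac{4}{3} - -1\right)\right) = 327 + \left(6 - \left(- \frac{4}{3} + 1\right)\right) = 327 + \left(6 - - \frac{1}{3}\right) = 327 + \left(6 + \frac{1}{3}\right) = 327 + \frac{19}{3} = \frac{1000}{3}$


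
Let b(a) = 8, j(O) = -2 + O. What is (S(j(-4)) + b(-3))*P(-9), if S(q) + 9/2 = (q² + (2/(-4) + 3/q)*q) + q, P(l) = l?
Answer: -711/2 ≈ -355.50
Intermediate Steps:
S(q) = -9/2 + q + q² + q*(-½ + 3/q) (S(q) = -9/2 + ((q² + (2/(-4) + 3/q)*q) + q) = -9/2 + ((q² + (2*(-¼) + 3/q)*q) + q) = -9/2 + ((q² + (-½ + 3/q)*q) + q) = -9/2 + ((q² + q*(-½ + 3/q)) + q) = -9/2 + (q + q² + q*(-½ + 3/q)) = -9/2 + q + q² + q*(-½ + 3/q))
(S(j(-4)) + b(-3))*P(-9) = ((-3/2 + (-2 - 4)² + (-2 - 4)/2) + 8)*(-9) = ((-3/2 + (-6)² + (½)*(-6)) + 8)*(-9) = ((-3/2 + 36 - 3) + 8)*(-9) = (63/2 + 8)*(-9) = (79/2)*(-9) = -711/2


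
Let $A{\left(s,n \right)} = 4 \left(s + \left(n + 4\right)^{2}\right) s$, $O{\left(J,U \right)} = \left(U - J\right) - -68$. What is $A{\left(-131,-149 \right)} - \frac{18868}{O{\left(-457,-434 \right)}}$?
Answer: $- \frac{996328364}{91} \approx -1.0949 \cdot 10^{7}$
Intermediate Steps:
$O{\left(J,U \right)} = 68 + U - J$ ($O{\left(J,U \right)} = \left(U - J\right) + 68 = 68 + U - J$)
$A{\left(s,n \right)} = s \left(4 s + 4 \left(4 + n\right)^{2}\right)$ ($A{\left(s,n \right)} = 4 \left(s + \left(4 + n\right)^{2}\right) s = \left(4 s + 4 \left(4 + n\right)^{2}\right) s = s \left(4 s + 4 \left(4 + n\right)^{2}\right)$)
$A{\left(-131,-149 \right)} - \frac{18868}{O{\left(-457,-434 \right)}} = 4 \left(-131\right) \left(-131 + \left(4 - 149\right)^{2}\right) - \frac{18868}{68 - 434 - -457} = 4 \left(-131\right) \left(-131 + \left(-145\right)^{2}\right) - \frac{18868}{68 - 434 + 457} = 4 \left(-131\right) \left(-131 + 21025\right) - \frac{18868}{91} = 4 \left(-131\right) 20894 - 18868 \cdot \frac{1}{91} = -10948456 - \frac{18868}{91} = - \frac{996328364}{91}$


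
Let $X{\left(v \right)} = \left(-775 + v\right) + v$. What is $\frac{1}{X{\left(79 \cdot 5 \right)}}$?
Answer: $\frac{1}{15} \approx 0.066667$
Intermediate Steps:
$X{\left(v \right)} = -775 + 2 v$
$\frac{1}{X{\left(79 \cdot 5 \right)}} = \frac{1}{-775 + 2 \cdot 79 \cdot 5} = \frac{1}{-775 + 2 \cdot 395} = \frac{1}{-775 + 790} = \frac{1}{15}$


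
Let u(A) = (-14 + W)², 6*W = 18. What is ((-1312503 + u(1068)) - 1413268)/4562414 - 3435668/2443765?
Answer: -11167893927401/5574733824355 ≈ -2.0033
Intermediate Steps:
W = 3 (W = (⅙)*18 = 3)
u(A) = 121 (u(A) = (-14 + 3)² = (-11)² = 121)
((-1312503 + u(1068)) - 1413268)/4562414 - 3435668/2443765 = ((-1312503 + 121) - 1413268)/4562414 - 3435668/2443765 = (-1312382 - 1413268)*(1/4562414) - 3435668*1/2443765 = -2725650*1/4562414 - 3435668/2443765 = -1362825/2281207 - 3435668/2443765 = -11167893927401/5574733824355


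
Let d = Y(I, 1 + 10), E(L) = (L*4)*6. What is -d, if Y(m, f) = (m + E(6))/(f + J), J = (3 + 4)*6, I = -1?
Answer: -143/53 ≈ -2.6981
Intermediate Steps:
J = 42 (J = 7*6 = 42)
E(L) = 24*L (E(L) = (4*L)*6 = 24*L)
Y(m, f) = (144 + m)/(42 + f) (Y(m, f) = (m + 24*6)/(f + 42) = (m + 144)/(42 + f) = (144 + m)/(42 + f))
d = 143/53 (d = (144 - 1)/(42 + (1 + 10)) = 143/(42 + 11) = 143/53 ≈ 2.6981)
-d = -1*143/53 = -143/53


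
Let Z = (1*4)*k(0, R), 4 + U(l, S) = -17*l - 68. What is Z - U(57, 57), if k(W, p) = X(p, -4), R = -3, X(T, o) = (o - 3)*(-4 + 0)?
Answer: 1153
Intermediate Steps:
X(T, o) = 12 - 4*o (X(T, o) = (-3 + o)*(-4) = 12 - 4*o)
k(W, p) = 28 (k(W, p) = 12 - 4*(-4) = 12 + 16 = 28)
U(l, S) = -72 - 17*l (U(l, S) = -4 + (-17*l - 68) = -4 + (-68 - 17*l) = -72 - 17*l)
Z = 112 (Z = (1*4)*28 = 4*28 = 112)
Z - U(57, 57) = 112 - (-72 - 17*57) = 112 - (-72 - 969) = 112 - 1*(-1041) = 112 + 1041 = 1153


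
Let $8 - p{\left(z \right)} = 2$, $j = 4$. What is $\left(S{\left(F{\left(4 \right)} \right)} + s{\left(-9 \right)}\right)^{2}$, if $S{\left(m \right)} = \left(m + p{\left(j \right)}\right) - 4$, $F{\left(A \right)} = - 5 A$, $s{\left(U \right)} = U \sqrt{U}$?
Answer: $-405 + 972 i \approx -405.0 + 972.0 i$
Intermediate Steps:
$p{\left(z \right)} = 6$ ($p{\left(z \right)} = 8 - 2 = 6$)
$s{\left(U \right)} = U^{\frac{3}{2}}$
$S{\left(m \right)} = 2 + m$ ($S{\left(m \right)} = \left(m + 6\right) - 4 = \left(6 + m\right) - 4 = 2 + m$)
$\left(S{\left(F{\left(4 \right)} \right)} + s{\left(-9 \right)}\right)^{2} = \left(\left(2 - 20\right) + \left(-9\right)^{\frac{3}{2}}\right)^{2} = \left(\left(2 - 20\right) - 27 i\right)^{2} = \left(-18 - 27 i\right)^{2}$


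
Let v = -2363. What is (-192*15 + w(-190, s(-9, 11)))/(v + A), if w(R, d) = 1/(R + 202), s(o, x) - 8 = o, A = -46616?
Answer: 4937/83964 ≈ 0.058799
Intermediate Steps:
s(o, x) = 8 + o
w(R, d) = 1/(202 + R)
(-192*15 + w(-190, s(-9, 11)))/(v + A) = (-192*15 + 1/(202 - 190))/(-2363 - 46616) = (-2880 + 1/12)/(-48979) = (-2880 + 1/12)*(-1/48979) = -34559/12*(-1/48979) = 4937/83964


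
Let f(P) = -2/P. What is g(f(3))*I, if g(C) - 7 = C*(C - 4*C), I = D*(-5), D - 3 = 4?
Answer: -595/3 ≈ -198.33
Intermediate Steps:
D = 7 (D = 3 + 4 = 7)
I = -35 (I = 7*(-5) = -35)
g(C) = 7 - 3*C² (g(C) = 7 + C*(C - 4*C) = 7 + C*(-3*C) = 7 - 3*C²)
g(f(3))*I = (7 - 3*(-2/3)²)*(-35) = (7 - 3*(-2*⅓)²)*(-35) = (7 - 3*(-⅔)²)*(-35) = (7 - 3*4/9)*(-35) = (7 - 4/3)*(-35) = (17/3)*(-35) = -595/3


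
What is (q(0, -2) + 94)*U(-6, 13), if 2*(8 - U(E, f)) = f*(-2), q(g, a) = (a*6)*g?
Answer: 1974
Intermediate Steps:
q(g, a) = 6*a*g (q(g, a) = (6*a)*g = 6*a*g)
U(E, f) = 8 + f (U(E, f) = 8 - f*(-2)/2 = 8 - (-1)*f = 8 + f)
(q(0, -2) + 94)*U(-6, 13) = (6*(-2)*0 + 94)*(8 + 13) = (0 + 94)*21 = 94*21 = 1974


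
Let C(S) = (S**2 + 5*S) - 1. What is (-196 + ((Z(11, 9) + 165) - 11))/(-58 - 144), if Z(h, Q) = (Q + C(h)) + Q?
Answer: -151/202 ≈ -0.74752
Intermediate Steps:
C(S) = -1 + S**2 + 5*S
Z(h, Q) = -1 + h**2 + 2*Q + 5*h (Z(h, Q) = (Q + (-1 + h**2 + 5*h)) + Q = (-1 + Q + h**2 + 5*h) + Q = -1 + h**2 + 2*Q + 5*h)
(-196 + ((Z(11, 9) + 165) - 11))/(-58 - 144) = (-196 + (((-1 + 11**2 + 2*9 + 5*11) + 165) - 11))/(-58 - 144) = (-196 + (((-1 + 121 + 18 + 55) + 165) - 11))/(-202) = (-196 + ((193 + 165) - 11))*(-1/202) = (-196 + (358 - 11))*(-1/202) = (-196 + 347)*(-1/202) = 151*(-1/202) = -151/202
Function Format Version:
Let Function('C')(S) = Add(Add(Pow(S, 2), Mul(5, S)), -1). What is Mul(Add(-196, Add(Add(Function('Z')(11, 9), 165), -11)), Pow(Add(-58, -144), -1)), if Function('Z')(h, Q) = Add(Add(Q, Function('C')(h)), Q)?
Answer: Rational(-151, 202) ≈ -0.74752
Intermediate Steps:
Function('C')(S) = Add(-1, Pow(S, 2), Mul(5, S))
Function('Z')(h, Q) = Add(-1, Pow(h, 2), Mul(2, Q), Mul(5, h)) (Function('Z')(h, Q) = Add(Add(Q, Add(-1, Pow(h, 2), Mul(5, h))), Q) = Add(Add(-1, Q, Pow(h, 2), Mul(5, h)), Q) = Add(-1, Pow(h, 2), Mul(2, Q), Mul(5, h)))
Mul(Add(-196, Add(Add(Function('Z')(11, 9), 165), -11)), Pow(Add(-58, -144), -1)) = Mul(Add(-196, Add(Add(Add(-1, Pow(11, 2), Mul(2, 9), Mul(5, 11)), 165), -11)), Pow(Add(-58, -144), -1)) = Mul(Add(-196, Add(Add(Add(-1, 121, 18, 55), 165), -11)), Pow(-202, -1)) = Mul(Add(-196, Add(Add(193, 165), -11)), Rational(-1, 202)) = Mul(Add(-196, Add(358, -11)), Rational(-1, 202)) = Mul(Add(-196, 347), Rational(-1, 202)) = Mul(151, Rational(-1, 202)) = Rational(-151, 202)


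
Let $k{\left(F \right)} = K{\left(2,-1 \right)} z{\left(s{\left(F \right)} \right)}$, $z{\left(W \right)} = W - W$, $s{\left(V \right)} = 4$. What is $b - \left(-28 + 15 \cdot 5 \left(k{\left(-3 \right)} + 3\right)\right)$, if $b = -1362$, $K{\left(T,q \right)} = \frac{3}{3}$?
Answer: $-1559$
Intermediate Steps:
$K{\left(T,q \right)} = 1$ ($K{\left(T,q \right)} = 3 \cdot \frac{1}{3} = 1$)
$z{\left(W \right)} = 0$
$k{\left(F \right)} = 0$ ($k{\left(F \right)} = 1 \cdot 0 = 0$)
$b - \left(-28 + 15 \cdot 5 \left(k{\left(-3 \right)} + 3\right)\right) = -1362 - \left(-28 + 15 \cdot 5 \left(0 + 3\right)\right) = -1362 - \left(-28 + 15 \cdot 5 \cdot 3\right) = -1362 - \left(-28 + 15 \cdot 15\right) = -1362 - \left(-28 + 225\right) = -1362 - 197 = -1559$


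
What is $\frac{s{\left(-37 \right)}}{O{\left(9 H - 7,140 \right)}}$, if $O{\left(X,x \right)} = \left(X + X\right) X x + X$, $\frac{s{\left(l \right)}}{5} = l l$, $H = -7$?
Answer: $\frac{1369}{274386} \approx 0.0049893$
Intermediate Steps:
$s{\left(l \right)} = 5 l^{2}$ ($s{\left(l \right)} = 5 l l = 5 l^{2}$)
$O{\left(X,x \right)} = X + 2 x X^{2}$ ($O{\left(X,x \right)} = 2 X X x + X = 2 X^{2} x + X = 2 x X^{2} + X = X + 2 x X^{2}$)
$\frac{s{\left(-37 \right)}}{O{\left(9 H - 7,140 \right)}} = \frac{5 \left(-37\right)^{2}}{\left(9 \left(-7\right) - 7\right) \left(1 + 2 \left(9 \left(-7\right) - 7\right) 140\right)} = \frac{5 \cdot 1369}{\left(-63 - 7\right) \left(1 + 2 \left(-63 - 7\right) 140\right)} = \frac{6845}{\left(-70\right) \left(1 + 2 \left(-70\right) 140\right)} = \frac{6845}{\left(-70\right) \left(1 - 19600\right)} = \frac{6845}{\left(-70\right) \left(-19599\right)} = \frac{6845}{1371930} = 6845 \cdot \frac{1}{1371930} = \frac{1369}{274386}$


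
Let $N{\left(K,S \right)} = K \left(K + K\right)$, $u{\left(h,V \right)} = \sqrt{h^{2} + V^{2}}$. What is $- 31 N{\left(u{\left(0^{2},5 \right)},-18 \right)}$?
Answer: $-1550$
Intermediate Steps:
$u{\left(h,V \right)} = \sqrt{V^{2} + h^{2}}$
$N{\left(K,S \right)} = 2 K^{2}$ ($N{\left(K,S \right)} = K 2 K = 2 K^{2}$)
$- 31 N{\left(u{\left(0^{2},5 \right)},-18 \right)} = - 31 \cdot 2 \left(\sqrt{5^{2} + \left(0^{2}\right)^{2}}\right)^{2} = - 31 \cdot 2 \left(\sqrt{25 + 0^{2}}\right)^{2} = - 31 \cdot 2 \left(\sqrt{25 + 0}\right)^{2} = - 31 \cdot 2 \left(\sqrt{25}\right)^{2} = - 31 \cdot 2 \cdot 5^{2} = - 31 \cdot 2 \cdot 25 = \left(-31\right) 50 = -1550$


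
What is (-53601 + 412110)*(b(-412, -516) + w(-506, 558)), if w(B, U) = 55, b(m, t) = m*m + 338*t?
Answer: -1652367981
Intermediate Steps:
b(m, t) = m² + 338*t
(-53601 + 412110)*(b(-412, -516) + w(-506, 558)) = (-53601 + 412110)*(((-412)² + 338*(-516)) + 55) = 358509*((169744 - 174408) + 55) = 358509*(-4664 + 55) = 358509*(-4609) = -1652367981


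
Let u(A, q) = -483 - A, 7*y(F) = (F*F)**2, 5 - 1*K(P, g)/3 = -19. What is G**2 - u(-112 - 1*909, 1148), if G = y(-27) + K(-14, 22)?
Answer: 282965456663/49 ≈ 5.7748e+9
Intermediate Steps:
K(P, g) = 72 (K(P, g) = 15 - 3*(-19) = 15 + 57 = 72)
y(F) = F**4/7 (y(F) = (F*F)**2/7 = (F**2)**2/7 = F**4/7)
G = 531945/7 (G = (1/7)*(-27)**4 + 72 = (1/7)*531441 + 72 = 531441/7 + 72 = 531945/7 ≈ 75992.)
G**2 - u(-112 - 1*909, 1148) = (531945/7)**2 - (-483 - (-112 - 1*909)) = 282965483025/49 - (-483 - (-112 - 909)) = 282965483025/49 - (-483 - 1*(-1021)) = 282965483025/49 - (-483 + 1021) = 282965483025/49 - 1*538 = 282965483025/49 - 538 = 282965456663/49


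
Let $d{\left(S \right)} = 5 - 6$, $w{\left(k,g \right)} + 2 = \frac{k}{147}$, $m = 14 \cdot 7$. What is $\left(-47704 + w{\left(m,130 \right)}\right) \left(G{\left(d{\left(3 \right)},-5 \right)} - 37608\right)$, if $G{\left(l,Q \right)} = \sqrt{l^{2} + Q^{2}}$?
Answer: $1794102176 - \frac{143116 \sqrt{26}}{3} \approx 1.7939 \cdot 10^{9}$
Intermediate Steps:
$m = 98$
$w{\left(k,g \right)} = -2 + \frac{k}{147}$
$d{\left(S \right)} = -1$ ($d{\left(S \right)} = 5 - 6 = -1$)
$G{\left(l,Q \right)} = \sqrt{Q^{2} + l^{2}}$
$\left(-47704 + w{\left(m,130 \right)}\right) \left(G{\left(d{\left(3 \right)},-5 \right)} - 37608\right) = \left(-47704 + \left(-2 + \frac{1}{147} \cdot 98\right)\right) \left(\sqrt{\left(-5\right)^{2} + \left(-1\right)^{2}} - 37608\right) = \left(-47704 + \left(-2 + \frac{2}{3}\right)\right) \left(\sqrt{25 + 1} - 37608\right) = \left(-47704 - \frac{4}{3}\right) \left(\sqrt{26} - 37608\right) = - \frac{143116 \left(-37608 + \sqrt{26}\right)}{3} = 1794102176 - \frac{143116 \sqrt{26}}{3}$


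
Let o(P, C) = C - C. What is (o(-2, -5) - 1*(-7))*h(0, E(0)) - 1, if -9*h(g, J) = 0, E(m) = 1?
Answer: -1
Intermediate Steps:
o(P, C) = 0
h(g, J) = 0 (h(g, J) = -⅑*0 = 0)
(o(-2, -5) - 1*(-7))*h(0, E(0)) - 1 = (0 - 1*(-7))*0 - 1 = (0 + 7)*0 - 1 = 7*0 - 1 = 0 - 1 = -1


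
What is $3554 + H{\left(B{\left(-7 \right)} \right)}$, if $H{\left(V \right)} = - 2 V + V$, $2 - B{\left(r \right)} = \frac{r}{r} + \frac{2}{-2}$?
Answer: $3552$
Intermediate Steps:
$B{\left(r \right)} = 2$ ($B{\left(r \right)} = 2 - \left(\frac{r}{r} + \frac{2}{-2}\right) = 2 - \left(1 + 2 \left(- \frac{1}{2}\right)\right) = 2 - \left(1 - 1\right) = 2 - 0 = 2 + 0 = 2$)
$H{\left(V \right)} = - V$
$3554 + H{\left(B{\left(-7 \right)} \right)} = 3554 - 2 = 3552$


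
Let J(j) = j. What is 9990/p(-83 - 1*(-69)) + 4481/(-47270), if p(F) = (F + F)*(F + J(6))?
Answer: 117805889/2647120 ≈ 44.503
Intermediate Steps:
p(F) = 2*F*(6 + F) (p(F) = (F + F)*(F + 6) = (2*F)*(6 + F) = 2*F*(6 + F))
9990/p(-83 - 1*(-69)) + 4481/(-47270) = 9990/((2*(-83 - 1*(-69))*(6 + (-83 - 1*(-69))))) + 4481/(-47270) = 9990/((2*(-83 + 69)*(6 + (-83 + 69)))) + 4481*(-1/47270) = 9990/((2*(-14)*(6 - 14))) - 4481/47270 = 9990/((2*(-14)*(-8))) - 4481/47270 = 9990/224 - 4481/47270 = 9990*(1/224) - 4481/47270 = 4995/112 - 4481/47270 = 117805889/2647120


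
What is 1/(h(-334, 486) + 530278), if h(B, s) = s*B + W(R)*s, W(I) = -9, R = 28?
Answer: 1/363580 ≈ 2.7504e-6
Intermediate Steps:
h(B, s) = -9*s + B*s (h(B, s) = s*B - 9*s = B*s - 9*s = -9*s + B*s)
1/(h(-334, 486) + 530278) = 1/(486*(-9 - 334) + 530278) = 1/(486*(-343) + 530278) = 1/(-166698 + 530278) = 1/363580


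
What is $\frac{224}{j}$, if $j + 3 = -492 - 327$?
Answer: $- \frac{112}{411} \approx -0.27251$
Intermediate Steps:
$j = -822$ ($j = -3 - 819 = -822$)
$\frac{224}{j} = \frac{224}{-822} = 224 \left(- \frac{1}{822}\right) = - \frac{112}{411}$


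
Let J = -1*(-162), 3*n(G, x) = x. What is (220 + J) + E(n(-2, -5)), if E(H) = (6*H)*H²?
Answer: 3188/9 ≈ 354.22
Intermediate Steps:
n(G, x) = x/3
E(H) = 6*H³
J = 162
(220 + J) + E(n(-2, -5)) = (220 + 162) + 6*((⅓)*(-5))³ = 382 + 6*(-5/3)³ = 382 + 6*(-125/27) = 382 - 250/9 = 3188/9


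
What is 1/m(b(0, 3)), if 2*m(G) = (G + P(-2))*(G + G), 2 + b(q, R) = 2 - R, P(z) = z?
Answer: 1/15 ≈ 0.066667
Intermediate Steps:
b(q, R) = -R (b(q, R) = -2 + (2 - R) = -R)
m(G) = G*(-2 + G) (m(G) = ((G - 2)*(G + G))/2 = ((-2 + G)*(2*G))/2 = (2*G*(-2 + G))/2 = G*(-2 + G))
1/m(b(0, 3)) = 1/((-1*3)*(-2 - 1*3)) = 1/(-3*(-2 - 3)) = 1/(-3*(-5)) = 1/15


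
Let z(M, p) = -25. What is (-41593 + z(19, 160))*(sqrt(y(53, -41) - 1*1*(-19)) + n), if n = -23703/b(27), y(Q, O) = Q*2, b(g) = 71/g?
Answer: 26634729258/71 - 208090*sqrt(5) ≈ 3.7467e+8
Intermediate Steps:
y(Q, O) = 2*Q
n = -639981/71 (n = -23703/(71/27) = -23703/(71*(1/27)) = -23703/71/27 = -23703*27/71 = -639981/71 ≈ -9013.8)
(-41593 + z(19, 160))*(sqrt(y(53, -41) - 1*1*(-19)) + n) = (-41593 - 25)*(sqrt(2*53 - 1*1*(-19)) - 639981/71) = -41618*(sqrt(106 - 1*(-19)) - 639981/71) = -41618*(sqrt(106 + 19) - 639981/71) = -41618*(sqrt(125) - 639981/71) = -41618*(5*sqrt(5) - 639981/71) = -41618*(-639981/71 + 5*sqrt(5)) = 26634729258/71 - 208090*sqrt(5)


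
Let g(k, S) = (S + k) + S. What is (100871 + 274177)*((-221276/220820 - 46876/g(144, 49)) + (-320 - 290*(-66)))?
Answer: 46660974982027128/6679805 ≈ 6.9854e+9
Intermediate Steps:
g(k, S) = k + 2*S
(100871 + 274177)*((-221276/220820 - 46876/g(144, 49)) + (-320 - 290*(-66))) = (100871 + 274177)*((-221276/220820 - 46876/(144 + 2*49)) + (-320 - 290*(-66))) = 375048*((-221276*1/220820 - 46876/(144 + 98)) + (-320 + 19140)) = 375048*((-55319/55205 - 46876/242) + 18820) = 375048*((-55319/55205 - 46876*1/242) + 18820) = 375048*((-55319/55205 - 23438/121) + 18820) = 375048*(-1300588389/6679805 + 18820) = 375048*(124413341711/6679805) = 46660974982027128/6679805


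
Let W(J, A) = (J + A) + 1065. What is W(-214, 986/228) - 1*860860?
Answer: -98040533/114 ≈ -8.6001e+5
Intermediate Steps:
W(J, A) = 1065 + A + J (W(J, A) = (A + J) + 1065 = 1065 + A + J)
W(-214, 986/228) - 1*860860 = (1065 + 986/228 - 214) - 1*860860 = (1065 + 986*(1/228) - 214) - 860860 = (1065 + 493/114 - 214) - 860860 = 97507/114 - 860860 = -98040533/114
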